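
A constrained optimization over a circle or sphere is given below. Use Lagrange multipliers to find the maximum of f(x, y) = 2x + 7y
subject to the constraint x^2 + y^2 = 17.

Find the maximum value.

Set up Lagrange conditions: grad f = lambda * grad g
  2 = 2*lambda*x
  7 = 2*lambda*y
From these: x/y = 2/7, so x = 2t, y = 7t for some t.
Substitute into constraint: (2t)^2 + (7t)^2 = 17
  t^2 * 53 = 17
  t = sqrt(17/53)
Maximum = 2*x + 7*y = (2^2 + 7^2)*t = 53 * sqrt(17/53) = sqrt(901)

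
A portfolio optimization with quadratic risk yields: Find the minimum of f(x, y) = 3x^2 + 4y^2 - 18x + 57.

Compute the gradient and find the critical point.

f(x,y) = 3x^2 + 4y^2 - 18x + 57
df/dx = 6x + (-18) = 0  =>  x = 3
df/dy = 8y + (0) = 0  =>  y = 0
f(3, 0) = 3*(3)^2 + 4*(0)^2 + -18*(3) + 57 = 30
Hessian is diagonal with entries 6, 8 > 0, so this is a minimum.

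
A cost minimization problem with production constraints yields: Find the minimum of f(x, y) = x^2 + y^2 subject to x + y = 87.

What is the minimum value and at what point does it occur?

Substitute y = 87 - x into f(x,y) = x^2 + y^2:
g(x) = x^2 + (87 - x)^2 = 2x^2 - 174x + 7569
g'(x) = 4x - 174 = 0  =>  x = 87/2
y = 87 - 87/2 = 87/2
Minimum value = (87/2)^2 + (87/2)^2 = 7569/2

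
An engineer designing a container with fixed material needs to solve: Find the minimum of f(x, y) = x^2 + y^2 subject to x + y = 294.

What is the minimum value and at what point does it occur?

Substitute y = 294 - x into f(x,y) = x^2 + y^2:
g(x) = x^2 + (294 - x)^2 = 2x^2 - 588x + 86436
g'(x) = 4x - 588 = 0  =>  x = 147
y = 294 - 147 = 147
Minimum value = 147^2 + 147^2 = 43218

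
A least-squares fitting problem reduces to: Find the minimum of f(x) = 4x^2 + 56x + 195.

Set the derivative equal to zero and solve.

f(x) = 4x^2 + 56x + 195
f'(x) = 8x + (56) = 0
x = -56/8 = -7
f(-7) = -1
Since f''(x) = 8 > 0, this is a minimum.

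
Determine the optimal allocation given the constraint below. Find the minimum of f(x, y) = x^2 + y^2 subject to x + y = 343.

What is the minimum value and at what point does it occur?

Substitute y = 343 - x into f(x,y) = x^2 + y^2:
g(x) = x^2 + (343 - x)^2 = 2x^2 - 686x + 117649
g'(x) = 4x - 686 = 0  =>  x = 343/2
y = 343 - 343/2 = 343/2
Minimum value = (343/2)^2 + (343/2)^2 = 117649/2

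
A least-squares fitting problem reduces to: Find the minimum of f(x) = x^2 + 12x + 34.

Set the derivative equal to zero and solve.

f(x) = x^2 + 12x + 34
f'(x) = 2x + (12) = 0
x = -12/2 = -6
f(-6) = -2
Since f''(x) = 2 > 0, this is a minimum.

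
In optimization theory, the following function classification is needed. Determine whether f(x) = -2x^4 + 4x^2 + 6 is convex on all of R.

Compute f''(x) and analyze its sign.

f(x) = -2x^4 + 4x^2 + 6
f'(x) = -8x^3 + 8x
f''(x) = -24x^2 + 8
f''(x) = -24x^2 + 8 -> -inf as |x| -> inf
Therefore, f is not globally convex on R.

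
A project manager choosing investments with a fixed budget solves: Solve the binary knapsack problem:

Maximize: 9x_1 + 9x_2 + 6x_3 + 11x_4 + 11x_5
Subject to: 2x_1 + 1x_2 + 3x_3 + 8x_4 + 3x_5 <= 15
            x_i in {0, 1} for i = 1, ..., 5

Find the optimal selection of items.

Items: item 1 (v=9, w=2), item 2 (v=9, w=1), item 3 (v=6, w=3), item 4 (v=11, w=8), item 5 (v=11, w=3)
Capacity: 15
Checking all 32 subsets (w = total weight, v = total value):
  {}: w = 0, v = 0
  {1}: w = 2, v = 9
  {2}: w = 1, v = 9
  {3}: w = 3, v = 6
  {4}: w = 8, v = 11
  {5}: w = 3, v = 11
  {1, 2}: w = 3, v = 18
  {1, 3}: w = 5, v = 15
  {1, 4}: w = 10, v = 20
  {1, 5}: w = 5, v = 20
  {2, 3}: w = 4, v = 15
  {2, 4}: w = 9, v = 20
  {2, 5}: w = 4, v = 20
  {3, 4}: w = 11, v = 17
  {3, 5}: w = 6, v = 17
  {4, 5}: w = 11, v = 22
  {1, 2, 3}: w = 6, v = 24
  {1, 2, 4}: w = 11, v = 29
  {1, 2, 5}: w = 6, v = 29
  {1, 3, 4}: w = 13, v = 26
  {1, 3, 5}: w = 8, v = 26
  {1, 4, 5}: w = 13, v = 31
  {2, 3, 4}: w = 12, v = 26
  {2, 3, 5}: w = 7, v = 26
  {2, 4, 5}: w = 12, v = 31
  {3, 4, 5}: w = 14, v = 28
  {1, 2, 3, 4}: w = 14, v = 35
  {1, 2, 3, 5}: w = 9, v = 35
  {1, 2, 4, 5}: w = 14, v = 40
  {1, 3, 4, 5}: w = 16 > 15, infeasible
  {2, 3, 4, 5}: w = 15, v = 37
  {1, 2, 3, 4, 5}: w = 17 > 15, infeasible
Best feasible subset: items [1, 2, 4, 5]
Total weight: 14 <= 15, total value: 40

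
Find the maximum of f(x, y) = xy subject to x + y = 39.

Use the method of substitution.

Substitute y = 39 - x into f(x,y) = xy:
g(x) = x(39 - x) = 39x - x^2
g'(x) = 39 - 2x = 0  =>  x = 39/2
y = 39 - 39/2 = 39/2
Maximum value = (39/2) * (39/2) = 1521/4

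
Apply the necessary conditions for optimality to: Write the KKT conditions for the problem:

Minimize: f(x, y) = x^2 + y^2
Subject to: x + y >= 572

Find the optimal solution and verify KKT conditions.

KKT conditions for min x^2 + y^2 s.t. x + y >= 572:
Stationarity: 2x = mu, 2y = mu
So x = y = mu/2.
Complementary slackness: mu*(x + y - 572) = 0
Primal feasibility: x + y >= 572; dual feasibility: mu >= 0
If mu = 0 then x = y = 0, but 0 + 0 < 572 is infeasible, so the constraint is active.
Constraint active: x + y = 2*(mu/2) = 572 => mu = 572
x = y = 286, f = 163592
Verify: stationarity 2*286 = 572 = mu; primal 286 + 286 = 572 >= 572; dual mu = 572 >= 0; complementary slackness 572*(572 - 572) = 0. All KKT conditions hold.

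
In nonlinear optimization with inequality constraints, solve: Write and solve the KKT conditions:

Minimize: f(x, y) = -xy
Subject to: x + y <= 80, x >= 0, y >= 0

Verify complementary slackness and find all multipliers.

Problem: min -xy s.t. x + y <= 80 (multiplier lambda), x >= 0 (mu_x), y >= 0 (mu_y)
KKT stationarity: -y + lambda - mu_x = 0, -x + lambda - mu_y = 0, with lambda, mu_x, mu_y >= 0
Complementary slackness: lambda*(x + y - 80) = 0, mu_x*x = 0, mu_y*y = 0
If lambda = 0: y = -mu_x <= 0 and x = -mu_y <= 0 force x = y = 0 with f = 0; but x = y = 40 is feasible with f = -1600 < 0, so this is not the minimum. Hence lambda > 0 and x + y = 80.
Try x > 0, y > 0 (so mu_x = mu_y = 0): y = lambda, x = lambda => x = y = lambda
x + y = 80 => 2*lambda = 80 => lambda = 40
x* = y* = 40 > 0, consistent with mu_x = mu_y = 0.
(Any feasible point with x = 0 or y = 0 has f = 0 > -1600, so the minimum is not on those boundaries.)
min(-xy) = -1600 (i.e. max xy = 1600)
Multipliers: lambda = 40, mu_x = 0, mu_y = 0
Complementary slackness: lambda*(x + y - 80) = 40*(40 + 40 - 80) = 0, mu_x*x = 0*40 = 0, mu_y*y = 0*40 = 0. Satisfied.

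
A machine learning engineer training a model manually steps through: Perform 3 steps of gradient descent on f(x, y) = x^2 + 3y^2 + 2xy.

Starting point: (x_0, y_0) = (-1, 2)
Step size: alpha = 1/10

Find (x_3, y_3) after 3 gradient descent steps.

f(x,y) = x^2 + 3y^2 + 2xy
grad_x = 2x + 2y, grad_y = 6y + 2x
Step 1: grad = (2, 10), (-6/5, 1)
Step 2: grad = (-2/5, 18/5), (-29/25, 16/25)
Step 3: grad = (-26/25, 38/25), (-132/125, 61/125)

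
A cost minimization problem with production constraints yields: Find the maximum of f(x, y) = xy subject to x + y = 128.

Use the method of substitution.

Substitute y = 128 - x into f(x,y) = xy:
g(x) = x(128 - x) = 128x - x^2
g'(x) = 128 - 2x = 0  =>  x = 64
y = 128 - 64 = 64
Maximum value = 64 * 64 = 4096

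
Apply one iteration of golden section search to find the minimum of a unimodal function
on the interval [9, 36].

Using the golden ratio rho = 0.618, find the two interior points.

Golden section search on [9, 36].
Golden ratio rho = 0.618 (approx).
Interior points:
  x_1 = 9 + (1-0.618)*27 = 19.3140
  x_2 = 9 + 0.618*27 = 25.6860
Compare f(x_1) and f(x_2) to determine which subinterval to keep.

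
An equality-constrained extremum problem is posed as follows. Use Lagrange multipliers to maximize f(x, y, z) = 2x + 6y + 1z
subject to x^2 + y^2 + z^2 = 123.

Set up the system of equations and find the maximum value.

Lagrange conditions: 2 = 2*lambda*x, 6 = 2*lambda*y, 1 = 2*lambda*z
So x:2 = y:6 = z:1, i.e. x = 2t, y = 6t, z = 1t
Constraint: t^2*(2^2 + 6^2 + 1^2) = 123
  t^2 * 41 = 123  =>  t = sqrt(3)
Maximum = 2*2t + 6*6t + 1*1t = 41*sqrt(3) = sqrt(5043)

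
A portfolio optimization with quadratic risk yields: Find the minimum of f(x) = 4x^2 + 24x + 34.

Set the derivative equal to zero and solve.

f(x) = 4x^2 + 24x + 34
f'(x) = 8x + (24) = 0
x = -24/8 = -3
f(-3) = -2
Since f''(x) = 8 > 0, this is a minimum.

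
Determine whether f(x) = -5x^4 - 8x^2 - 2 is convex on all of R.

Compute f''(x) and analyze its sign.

f(x) = -5x^4 - 8x^2 - 2
f'(x) = -20x^3 + -16x
f''(x) = -60x^2 + -16
f''(x) = -60x^2 + -16 <= -16 < 0 for all x
Therefore, f is concave on R.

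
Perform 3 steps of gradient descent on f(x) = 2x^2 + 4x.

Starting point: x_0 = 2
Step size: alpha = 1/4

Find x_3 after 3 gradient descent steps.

f(x) = 2x^2 + 4x, f'(x) = 4x + (4)
Step 1: f'(2) = 12, x_1 = 2 - 1/4 * 12 = -1
Step 2: f'(-1) = 0, x_2 = -1 - 1/4 * 0 = -1
Step 3: f'(-1) = 0, x_3 = -1 - 1/4 * 0 = -1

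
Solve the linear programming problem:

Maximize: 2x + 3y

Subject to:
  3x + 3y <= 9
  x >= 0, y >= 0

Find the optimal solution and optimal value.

The feasible region has vertices at [(0, 0), (3, 0), (0, 3)].
Checking objective 2x + 3y at each vertex:
  (0, 0): 2*0 + 3*0 = 0
  (3, 0): 2*3 + 3*0 = 6
  (0, 3): 2*0 + 3*3 = 9
Maximum is 9 at (0, 3).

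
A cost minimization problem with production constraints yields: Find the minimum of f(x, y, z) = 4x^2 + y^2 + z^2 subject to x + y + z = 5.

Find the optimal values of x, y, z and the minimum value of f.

Using Lagrange multipliers on f = 4x^2 + y^2 + z^2 with constraint x + y + z = 5:
Conditions: 2*4*x = lambda, 2*1*y = lambda, 2*1*z = lambda
So x = lambda/8, y = lambda/2, z = lambda/2
Substituting into constraint: lambda * (9/8) = 5
lambda = 40/9
x = 5/9, y = 20/9, z = 20/9
Minimum value = 100/9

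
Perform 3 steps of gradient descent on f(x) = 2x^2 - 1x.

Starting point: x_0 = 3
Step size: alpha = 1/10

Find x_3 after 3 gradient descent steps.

f(x) = 2x^2 - 1x, f'(x) = 4x + (-1)
Step 1: f'(3) = 11, x_1 = 3 - 1/10 * 11 = 19/10
Step 2: f'(19/10) = 33/5, x_2 = 19/10 - 1/10 * 33/5 = 31/25
Step 3: f'(31/25) = 99/25, x_3 = 31/25 - 1/10 * 99/25 = 211/250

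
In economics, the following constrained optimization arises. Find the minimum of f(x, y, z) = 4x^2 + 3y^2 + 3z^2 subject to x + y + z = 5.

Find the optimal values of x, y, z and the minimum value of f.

Using Lagrange multipliers on f = 4x^2 + 3y^2 + 3z^2 with constraint x + y + z = 5:
Conditions: 2*4*x = lambda, 2*3*y = lambda, 2*3*z = lambda
So x = lambda/8, y = lambda/6, z = lambda/6
Substituting into constraint: lambda * (11/24) = 5
lambda = 120/11
x = 15/11, y = 20/11, z = 20/11
Minimum value = 300/11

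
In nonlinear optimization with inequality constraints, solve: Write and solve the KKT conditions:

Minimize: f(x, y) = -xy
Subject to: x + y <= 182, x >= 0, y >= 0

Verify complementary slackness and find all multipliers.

Problem: min -xy s.t. x + y <= 182 (multiplier lambda), x >= 0 (mu_x), y >= 0 (mu_y)
KKT stationarity: -y + lambda - mu_x = 0, -x + lambda - mu_y = 0, with lambda, mu_x, mu_y >= 0
Complementary slackness: lambda*(x + y - 182) = 0, mu_x*x = 0, mu_y*y = 0
If lambda = 0: y = -mu_x <= 0 and x = -mu_y <= 0 force x = y = 0 with f = 0; but x = y = 91 is feasible with f = -8281 < 0, so this is not the minimum. Hence lambda > 0 and x + y = 182.
Try x > 0, y > 0 (so mu_x = mu_y = 0): y = lambda, x = lambda => x = y = lambda
x + y = 182 => 2*lambda = 182 => lambda = 91
x* = y* = 91 > 0, consistent with mu_x = mu_y = 0.
(Any feasible point with x = 0 or y = 0 has f = 0 > -8281, so the minimum is not on those boundaries.)
min(-xy) = -8281 (i.e. max xy = 8281)
Multipliers: lambda = 91, mu_x = 0, mu_y = 0
Complementary slackness: lambda*(x + y - 182) = 91*(91 + 91 - 182) = 0, mu_x*x = 0*91 = 0, mu_y*y = 0*91 = 0. Satisfied.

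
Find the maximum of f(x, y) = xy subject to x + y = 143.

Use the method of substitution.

Substitute y = 143 - x into f(x,y) = xy:
g(x) = x(143 - x) = 143x - x^2
g'(x) = 143 - 2x = 0  =>  x = 143/2
y = 143 - 143/2 = 143/2
Maximum value = (143/2) * (143/2) = 20449/4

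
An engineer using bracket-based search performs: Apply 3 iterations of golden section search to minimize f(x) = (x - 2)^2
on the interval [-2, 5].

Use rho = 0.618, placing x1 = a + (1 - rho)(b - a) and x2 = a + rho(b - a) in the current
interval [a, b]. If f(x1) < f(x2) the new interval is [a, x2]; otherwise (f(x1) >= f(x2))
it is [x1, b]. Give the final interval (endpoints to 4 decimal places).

Golden section search for min of f(x) = (x - 2)^2 on [-2, 5].
Each step: x1 = a + (1 - rho)(b - a), x2 = a + rho(b - a); if f(x1) < f(x2) keep [a, x2], otherwise keep [x1, b].
Step 1: [-2.0000, 5.0000], x1=0.6740 (f=1.7583), x2=2.3260 (f=0.1063); f(x1) > f(x2) => keep [0.6740, 5.0000]
Step 2: [0.6740, 5.0000], x1=2.3265 (f=0.1066), x2=3.3475 (f=1.8157); f(x1) < f(x2) => keep [0.6740, 3.3475]
Step 3: [0.6740, 3.3475], x1=1.6953 (f=0.0929), x2=2.3262 (f=0.1064); f(x1) < f(x2) => keep [0.6740, 2.3262]
Final interval: [0.6740, 2.3262]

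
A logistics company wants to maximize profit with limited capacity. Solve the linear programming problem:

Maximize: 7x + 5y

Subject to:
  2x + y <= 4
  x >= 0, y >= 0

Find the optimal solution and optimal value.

The feasible region has vertices at [(0, 0), (2, 0), (0, 4)].
Checking objective 7x + 5y at each vertex:
  (0, 0): 7*0 + 5*0 = 0
  (2, 0): 7*2 + 5*0 = 14
  (0, 4): 7*0 + 5*4 = 20
Maximum is 20 at (0, 4).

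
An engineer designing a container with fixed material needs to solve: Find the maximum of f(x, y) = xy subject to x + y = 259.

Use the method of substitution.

Substitute y = 259 - x into f(x,y) = xy:
g(x) = x(259 - x) = 259x - x^2
g'(x) = 259 - 2x = 0  =>  x = 259/2
y = 259 - 259/2 = 259/2
Maximum value = (259/2) * (259/2) = 67081/4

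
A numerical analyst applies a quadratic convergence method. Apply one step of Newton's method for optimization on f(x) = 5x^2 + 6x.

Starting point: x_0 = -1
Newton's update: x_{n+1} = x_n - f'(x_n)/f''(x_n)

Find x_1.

f(x) = 5x^2 + 6x
f'(x) = 10x + (6), f''(x) = 10
Newton step: x_1 = x_0 - f'(x_0)/f''(x_0)
f'(-1) = -4
x_1 = -1 - -4/10 = -3/5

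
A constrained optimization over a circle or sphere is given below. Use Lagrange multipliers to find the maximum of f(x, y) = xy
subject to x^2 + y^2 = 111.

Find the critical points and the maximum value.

Lagrange conditions: y = 2*lambda*x and x = 2*lambda*y
If x = 0 then y = 0, violating the constraint, so x, y != 0.
Dividing: y/x = x/y => x^2 = y^2 => y = x or y = -x
Constraint: 2x^2 = 111 => x^2 = 111/2 => x = +/-sqrt(111/2)
Critical points: (sqrt(111/2), sqrt(111/2)), (-sqrt(111/2), -sqrt(111/2)), (sqrt(111/2), -sqrt(111/2)), (-sqrt(111/2), sqrt(111/2))
  y = x:  xy = x^2 = 111/2  at (sqrt(111/2), sqrt(111/2)) and (-sqrt(111/2), -sqrt(111/2))
  y = -x: xy = -x^2 = -111/2 at (sqrt(111/2), -sqrt(111/2)) and (-sqrt(111/2), sqrt(111/2))
Maximum xy = 111/2 at (sqrt(111/2), sqrt(111/2)) and (-sqrt(111/2), -sqrt(111/2))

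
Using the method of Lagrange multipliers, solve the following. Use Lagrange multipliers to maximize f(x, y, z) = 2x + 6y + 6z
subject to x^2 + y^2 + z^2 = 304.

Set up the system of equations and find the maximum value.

Lagrange conditions: 2 = 2*lambda*x, 6 = 2*lambda*y, 6 = 2*lambda*z
So x:2 = y:6 = z:6, i.e. x = 2t, y = 6t, z = 6t
Constraint: t^2*(2^2 + 6^2 + 6^2) = 304
  t^2 * 76 = 304  =>  t = sqrt(4)
Maximum = 2*2t + 6*6t + 6*6t = 76*sqrt(4) = 152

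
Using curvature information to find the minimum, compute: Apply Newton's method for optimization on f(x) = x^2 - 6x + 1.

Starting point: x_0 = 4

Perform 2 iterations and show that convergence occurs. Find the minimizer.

f(x) = x^2 - 6x + 1, f'(x) = 2x + (-6), f''(x) = 2
Step 1: f'(4) = 2, x_1 = 4 - 2/2 = 3
Step 2: f'(3) = 0, x_2 = 3 (converged)
Newton's method converges in 1 step for quadratics.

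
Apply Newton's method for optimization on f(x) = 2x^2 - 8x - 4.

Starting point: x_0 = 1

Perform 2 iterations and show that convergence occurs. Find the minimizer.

f(x) = 2x^2 - 8x - 4, f'(x) = 4x + (-8), f''(x) = 4
Step 1: f'(1) = -4, x_1 = 1 - -4/4 = 2
Step 2: f'(2) = 0, x_2 = 2 (converged)
Newton's method converges in 1 step for quadratics.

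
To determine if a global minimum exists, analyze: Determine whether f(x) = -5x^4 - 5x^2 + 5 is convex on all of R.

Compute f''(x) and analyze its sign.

f(x) = -5x^4 - 5x^2 + 5
f'(x) = -20x^3 + -10x
f''(x) = -60x^2 + -10
f''(x) = -60x^2 + -10 <= -10 < 0 for all x
Therefore, f is concave on R.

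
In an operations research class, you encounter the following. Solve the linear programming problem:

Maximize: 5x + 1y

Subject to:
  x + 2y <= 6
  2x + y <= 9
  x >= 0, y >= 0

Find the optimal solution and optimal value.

Feasible vertices: (0, 0), (0, 3), (4, 1), (9/2, 0)
Objective 5x + 1y at each:
  (0, 0): 0
  (0, 3): 3
  (4, 1): 21
  (9/2, 0): 45/2
Maximum is 45/2 at (9/2, 0).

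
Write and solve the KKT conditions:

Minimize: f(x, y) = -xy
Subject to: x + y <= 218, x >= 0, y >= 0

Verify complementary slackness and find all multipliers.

Problem: min -xy s.t. x + y <= 218 (multiplier lambda), x >= 0 (mu_x), y >= 0 (mu_y)
KKT stationarity: -y + lambda - mu_x = 0, -x + lambda - mu_y = 0, with lambda, mu_x, mu_y >= 0
Complementary slackness: lambda*(x + y - 218) = 0, mu_x*x = 0, mu_y*y = 0
If lambda = 0: y = -mu_x <= 0 and x = -mu_y <= 0 force x = y = 0 with f = 0; but x = y = 109 is feasible with f = -11881 < 0, so this is not the minimum. Hence lambda > 0 and x + y = 218.
Try x > 0, y > 0 (so mu_x = mu_y = 0): y = lambda, x = lambda => x = y = lambda
x + y = 218 => 2*lambda = 218 => lambda = 109
x* = y* = 109 > 0, consistent with mu_x = mu_y = 0.
(Any feasible point with x = 0 or y = 0 has f = 0 > -11881, so the minimum is not on those boundaries.)
min(-xy) = -11881 (i.e. max xy = 11881)
Multipliers: lambda = 109, mu_x = 0, mu_y = 0
Complementary slackness: lambda*(x + y - 218) = 109*(109 + 109 - 218) = 0, mu_x*x = 0*109 = 0, mu_y*y = 0*109 = 0. Satisfied.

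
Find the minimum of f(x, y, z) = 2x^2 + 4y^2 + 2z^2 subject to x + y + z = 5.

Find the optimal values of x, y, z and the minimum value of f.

Using Lagrange multipliers on f = 2x^2 + 4y^2 + 2z^2 with constraint x + y + z = 5:
Conditions: 2*2*x = lambda, 2*4*y = lambda, 2*2*z = lambda
So x = lambda/4, y = lambda/8, z = lambda/4
Substituting into constraint: lambda * (5/8) = 5
lambda = 8
x = 2, y = 1, z = 2
Minimum value = 20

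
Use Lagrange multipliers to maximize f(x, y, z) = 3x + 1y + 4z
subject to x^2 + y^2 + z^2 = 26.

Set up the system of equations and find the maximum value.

Lagrange conditions: 3 = 2*lambda*x, 1 = 2*lambda*y, 4 = 2*lambda*z
So x:3 = y:1 = z:4, i.e. x = 3t, y = 1t, z = 4t
Constraint: t^2*(3^2 + 1^2 + 4^2) = 26
  t^2 * 26 = 26  =>  t = sqrt(1)
Maximum = 3*3t + 1*1t + 4*4t = 26*sqrt(1) = 26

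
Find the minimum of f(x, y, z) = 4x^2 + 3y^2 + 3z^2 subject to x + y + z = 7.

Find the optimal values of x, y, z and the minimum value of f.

Using Lagrange multipliers on f = 4x^2 + 3y^2 + 3z^2 with constraint x + y + z = 7:
Conditions: 2*4*x = lambda, 2*3*y = lambda, 2*3*z = lambda
So x = lambda/8, y = lambda/6, z = lambda/6
Substituting into constraint: lambda * (11/24) = 7
lambda = 168/11
x = 21/11, y = 28/11, z = 28/11
Minimum value = 588/11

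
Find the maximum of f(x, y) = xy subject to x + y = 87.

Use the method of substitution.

Substitute y = 87 - x into f(x,y) = xy:
g(x) = x(87 - x) = 87x - x^2
g'(x) = 87 - 2x = 0  =>  x = 87/2
y = 87 - 87/2 = 87/2
Maximum value = (87/2) * (87/2) = 7569/4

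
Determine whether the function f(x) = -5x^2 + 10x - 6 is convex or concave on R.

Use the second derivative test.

f(x) = -5x^2 + 10x - 6
f'(x) = -10x + 10
f''(x) = -10
Since f''(x) = -10 < 0 for all x, f is concave on R.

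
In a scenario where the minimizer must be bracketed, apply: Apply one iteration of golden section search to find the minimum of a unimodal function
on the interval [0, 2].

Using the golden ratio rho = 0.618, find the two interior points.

Golden section search on [0, 2].
Golden ratio rho = 0.618 (approx).
Interior points:
  x_1 = 0 + (1-0.618)*2 = 0.7640
  x_2 = 0 + 0.618*2 = 1.2360
Compare f(x_1) and f(x_2) to determine which subinterval to keep.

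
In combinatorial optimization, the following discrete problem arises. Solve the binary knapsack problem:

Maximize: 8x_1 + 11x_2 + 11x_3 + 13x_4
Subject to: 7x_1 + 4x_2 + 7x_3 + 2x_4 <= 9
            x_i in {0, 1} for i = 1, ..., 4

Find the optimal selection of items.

Items: item 1 (v=8, w=7), item 2 (v=11, w=4), item 3 (v=11, w=7), item 4 (v=13, w=2)
Capacity: 9
Checking all 16 subsets (w = total weight, v = total value):
  {}: w = 0, v = 0
  {1}: w = 7, v = 8
  {2}: w = 4, v = 11
  {3}: w = 7, v = 11
  {4}: w = 2, v = 13
  {1, 2}: w = 11 > 9, infeasible
  {1, 3}: w = 14 > 9, infeasible
  {1, 4}: w = 9, v = 21
  {2, 3}: w = 11 > 9, infeasible
  {2, 4}: w = 6, v = 24
  {3, 4}: w = 9, v = 24
  {1, 2, 3}: w = 18 > 9, infeasible
  {1, 2, 4}: w = 13 > 9, infeasible
  {1, 3, 4}: w = 16 > 9, infeasible
  {2, 3, 4}: w = 13 > 9, infeasible
  {1, 2, 3, 4}: w = 20 > 9, infeasible
Best feasible subset: items [2, 4]
(The same value 24 is also attained by {3, 4}.)
Total weight: 6 <= 9, total value: 24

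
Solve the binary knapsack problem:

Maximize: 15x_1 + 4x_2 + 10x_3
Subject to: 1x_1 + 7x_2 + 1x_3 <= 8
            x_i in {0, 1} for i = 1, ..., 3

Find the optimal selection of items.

Items: item 1 (v=15, w=1), item 2 (v=4, w=7), item 3 (v=10, w=1)
Capacity: 8
Checking all 8 subsets (w = total weight, v = total value):
  {}: w = 0, v = 0
  {1}: w = 1, v = 15
  {2}: w = 7, v = 4
  {3}: w = 1, v = 10
  {1, 2}: w = 8, v = 19
  {1, 3}: w = 2, v = 25
  {2, 3}: w = 8, v = 14
  {1, 2, 3}: w = 9 > 8, infeasible
Best feasible subset: items [1, 3]
Total weight: 2 <= 8, total value: 25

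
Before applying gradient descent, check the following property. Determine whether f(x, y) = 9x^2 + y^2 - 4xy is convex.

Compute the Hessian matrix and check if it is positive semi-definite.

f(x,y) = 9x^2 + y^2 - 4xy
Hessian H = [[18, -4], [-4, 2]]
trace(H) = 20, det(H) = 20
Eigenvalues: (20 +/- sqrt(320)) / 2 = 18.94, 1.056
Since both eigenvalues > 0, f is convex.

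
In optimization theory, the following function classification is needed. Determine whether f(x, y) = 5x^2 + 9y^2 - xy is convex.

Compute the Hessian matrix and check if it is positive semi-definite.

f(x,y) = 5x^2 + 9y^2 - xy
Hessian H = [[10, -1], [-1, 18]]
trace(H) = 28, det(H) = 179
Eigenvalues: (28 +/- sqrt(68)) / 2 = 18.12, 9.877
Since both eigenvalues > 0, f is convex.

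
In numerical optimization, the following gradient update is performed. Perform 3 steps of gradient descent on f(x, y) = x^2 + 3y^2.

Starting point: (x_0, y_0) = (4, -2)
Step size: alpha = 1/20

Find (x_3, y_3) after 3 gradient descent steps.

f(x,y) = x^2 + 3y^2
grad_x = 2x + 0y, grad_y = 6y + 0x
Step 1: grad = (8, -12), (18/5, -7/5)
Step 2: grad = (36/5, -42/5), (81/25, -49/50)
Step 3: grad = (162/25, -147/25), (729/250, -343/500)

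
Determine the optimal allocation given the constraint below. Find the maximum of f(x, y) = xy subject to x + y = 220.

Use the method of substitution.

Substitute y = 220 - x into f(x,y) = xy:
g(x) = x(220 - x) = 220x - x^2
g'(x) = 220 - 2x = 0  =>  x = 110
y = 220 - 110 = 110
Maximum value = 110 * 110 = 12100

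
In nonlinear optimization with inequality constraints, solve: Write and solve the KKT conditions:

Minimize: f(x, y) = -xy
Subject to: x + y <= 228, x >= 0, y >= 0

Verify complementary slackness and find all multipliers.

Problem: min -xy s.t. x + y <= 228 (multiplier lambda), x >= 0 (mu_x), y >= 0 (mu_y)
KKT stationarity: -y + lambda - mu_x = 0, -x + lambda - mu_y = 0, with lambda, mu_x, mu_y >= 0
Complementary slackness: lambda*(x + y - 228) = 0, mu_x*x = 0, mu_y*y = 0
If lambda = 0: y = -mu_x <= 0 and x = -mu_y <= 0 force x = y = 0 with f = 0; but x = y = 114 is feasible with f = -12996 < 0, so this is not the minimum. Hence lambda > 0 and x + y = 228.
Try x > 0, y > 0 (so mu_x = mu_y = 0): y = lambda, x = lambda => x = y = lambda
x + y = 228 => 2*lambda = 228 => lambda = 114
x* = y* = 114 > 0, consistent with mu_x = mu_y = 0.
(Any feasible point with x = 0 or y = 0 has f = 0 > -12996, so the minimum is not on those boundaries.)
min(-xy) = -12996 (i.e. max xy = 12996)
Multipliers: lambda = 114, mu_x = 0, mu_y = 0
Complementary slackness: lambda*(x + y - 228) = 114*(114 + 114 - 228) = 0, mu_x*x = 0*114 = 0, mu_y*y = 0*114 = 0. Satisfied.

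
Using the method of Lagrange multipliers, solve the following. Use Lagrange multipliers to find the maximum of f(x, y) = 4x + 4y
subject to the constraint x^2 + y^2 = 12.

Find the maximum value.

Set up Lagrange conditions: grad f = lambda * grad g
  4 = 2*lambda*x
  4 = 2*lambda*y
From these: x/y = 4/4, so x = 4t, y = 4t for some t.
Substitute into constraint: (4t)^2 + (4t)^2 = 12
  t^2 * 32 = 12
  t = sqrt(12/32)
Maximum = 4*x + 4*y = (4^2 + 4^2)*t = 32 * sqrt(12/32) = sqrt(384)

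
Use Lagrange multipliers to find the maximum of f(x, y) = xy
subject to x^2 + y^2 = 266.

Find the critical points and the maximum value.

Lagrange conditions: y = 2*lambda*x and x = 2*lambda*y
If x = 0 then y = 0, violating the constraint, so x, y != 0.
Dividing: y/x = x/y => x^2 = y^2 => y = x or y = -x
Constraint: 2x^2 = 266 => x^2 = 133 => x = +/-sqrt(133)
Critical points: (sqrt(133), sqrt(133)), (-sqrt(133), -sqrt(133)), (sqrt(133), -sqrt(133)), (-sqrt(133), sqrt(133))
  y = x:  xy = x^2 = 133  at (sqrt(133), sqrt(133)) and (-sqrt(133), -sqrt(133))
  y = -x: xy = -x^2 = -133 at (sqrt(133), -sqrt(133)) and (-sqrt(133), sqrt(133))
Maximum xy = 133 at (sqrt(133), sqrt(133)) and (-sqrt(133), -sqrt(133))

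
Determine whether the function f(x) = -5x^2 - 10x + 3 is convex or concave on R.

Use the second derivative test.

f(x) = -5x^2 - 10x + 3
f'(x) = -10x - 10
f''(x) = -10
Since f''(x) = -10 < 0 for all x, f is concave on R.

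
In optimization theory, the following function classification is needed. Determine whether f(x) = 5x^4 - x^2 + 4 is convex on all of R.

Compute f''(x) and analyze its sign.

f(x) = 5x^4 - x^2 + 4
f'(x) = 20x^3 + -2x
f''(x) = 60x^2 + -2
f''(0) = -2 < 0, so not convex near x = 0
Therefore, f is not globally convex on R.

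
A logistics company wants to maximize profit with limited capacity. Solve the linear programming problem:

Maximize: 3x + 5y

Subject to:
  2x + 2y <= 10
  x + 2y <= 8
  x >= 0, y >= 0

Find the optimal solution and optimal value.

Feasible vertices: (0, 0), (0, 4), (2, 3), (5, 0)
Objective 3x + 5y at each:
  (0, 0): 0
  (0, 4): 20
  (2, 3): 21
  (5, 0): 15
Maximum is 21 at (2, 3).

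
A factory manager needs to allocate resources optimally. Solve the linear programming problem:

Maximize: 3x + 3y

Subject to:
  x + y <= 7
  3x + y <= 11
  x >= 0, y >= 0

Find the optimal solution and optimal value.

Feasible vertices: (0, 0), (0, 7), (2, 5), (11/3, 0)
Objective 3x + 3y at each:
  (0, 0): 0
  (0, 7): 21
  (2, 5): 21
  (11/3, 0): 11
Maximum is 21 at (0, 7).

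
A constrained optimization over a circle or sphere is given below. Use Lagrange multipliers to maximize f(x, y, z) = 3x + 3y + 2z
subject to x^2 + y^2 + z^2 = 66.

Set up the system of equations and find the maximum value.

Lagrange conditions: 3 = 2*lambda*x, 3 = 2*lambda*y, 2 = 2*lambda*z
So x:3 = y:3 = z:2, i.e. x = 3t, y = 3t, z = 2t
Constraint: t^2*(3^2 + 3^2 + 2^2) = 66
  t^2 * 22 = 66  =>  t = sqrt(3)
Maximum = 3*3t + 3*3t + 2*2t = 22*sqrt(3) = sqrt(1452)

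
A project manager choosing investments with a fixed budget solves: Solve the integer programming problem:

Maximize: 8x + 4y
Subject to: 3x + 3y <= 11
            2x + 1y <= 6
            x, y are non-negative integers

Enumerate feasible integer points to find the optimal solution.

Constraint 1: 3x + 3y <= 11
Constraint 2: 2x + 1y <= 6
Feasible x range (need y >= 0): 0 <= x <= min(11/3, 6/2) => x in {0, ..., 3}.
Enumerate feasible integer points row by row (the coefficient of y is 4 > 0, so for each x the largest feasible y gives the best value):
  x = 0: y <= min((11 - 3*0)/3, (6 - 2*0)/1) => y in {0, ..., 3}; best 8*0 + 4*3 = 12
  x = 1: y <= min((11 - 3*1)/3, (6 - 2*1)/1) => y in {0, ..., 2}; best 8*1 + 4*2 = 16
  x = 2: y <= min((11 - 3*2)/3, (6 - 2*2)/1) => y in {0, ..., 1}; best 8*2 + 4*1 = 20
  x = 3: y <= min((11 - 3*3)/3, (6 - 2*3)/1) => y in {0}; best 8*3 + 4*0 = 24
The maximum 8x + 4y = 24 is achieved at x = 3, y = 0.
Check: 3*3 + 3*0 = 9 <= 11 and 2*3 + 1*0 = 6 <= 6.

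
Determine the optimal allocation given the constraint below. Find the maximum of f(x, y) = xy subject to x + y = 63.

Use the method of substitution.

Substitute y = 63 - x into f(x,y) = xy:
g(x) = x(63 - x) = 63x - x^2
g'(x) = 63 - 2x = 0  =>  x = 63/2
y = 63 - 63/2 = 63/2
Maximum value = (63/2) * (63/2) = 3969/4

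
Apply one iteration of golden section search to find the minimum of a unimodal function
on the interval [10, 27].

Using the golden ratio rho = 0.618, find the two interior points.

Golden section search on [10, 27].
Golden ratio rho = 0.618 (approx).
Interior points:
  x_1 = 10 + (1-0.618)*17 = 16.4940
  x_2 = 10 + 0.618*17 = 20.5060
Compare f(x_1) and f(x_2) to determine which subinterval to keep.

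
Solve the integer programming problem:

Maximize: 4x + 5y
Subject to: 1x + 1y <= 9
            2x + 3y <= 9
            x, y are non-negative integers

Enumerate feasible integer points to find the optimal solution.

Constraint 1: 1x + 1y <= 9
Constraint 2: 2x + 3y <= 9
Feasible x range (need y >= 0): 0 <= x <= min(9/1, 9/2) => x in {0, ..., 4}.
Enumerate feasible integer points row by row (the coefficient of y is 5 > 0, so for each x the largest feasible y gives the best value):
  x = 0: y <= min((9 - 1*0)/1, (9 - 2*0)/3) => y in {0, ..., 3}; best 4*0 + 5*3 = 15
  x = 1: y <= min((9 - 1*1)/1, (9 - 2*1)/3) => y in {0, ..., 2}; best 4*1 + 5*2 = 14
  x = 2: y <= min((9 - 1*2)/1, (9 - 2*2)/3) => y in {0, ..., 1}; best 4*2 + 5*1 = 13
  x = 3: y <= min((9 - 1*3)/1, (9 - 2*3)/3) => y in {0, ..., 1}; best 4*3 + 5*1 = 17
  x = 4: y <= min((9 - 1*4)/1, (9 - 2*4)/3) => y in {0}; best 4*4 + 5*0 = 16
The maximum 4x + 5y = 17 is achieved at x = 3, y = 1.
Check: 1*3 + 1*1 = 4 <= 9 and 2*3 + 3*1 = 9 <= 9.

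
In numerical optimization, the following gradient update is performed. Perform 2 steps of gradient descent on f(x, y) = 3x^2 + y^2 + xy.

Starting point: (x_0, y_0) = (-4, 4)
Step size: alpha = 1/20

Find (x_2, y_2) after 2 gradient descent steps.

f(x,y) = 3x^2 + y^2 + xy
grad_x = 6x + 1y, grad_y = 2y + 1x
Step 1: grad = (-20, 4), (-3, 19/5)
Step 2: grad = (-71/5, 23/5), (-229/100, 357/100)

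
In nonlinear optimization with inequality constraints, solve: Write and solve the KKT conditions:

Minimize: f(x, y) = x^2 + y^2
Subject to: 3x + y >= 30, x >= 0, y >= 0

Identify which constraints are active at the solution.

KKT conditions for min x^2 + y^2 s.t. 3x + 1y >= 30, x >= 0, y >= 0:
Stationarity: 2x = mu*3 + mu_x, 2y = mu*1 + mu_y, with mu, mu_x, mu_y >= 0
Complementary slackness: mu*(3x + y - 30) = 0, mu_x*x = 0, mu_y*y = 0
(0, 0) is infeasible (3*0 + 1*0 < 30), so if mu = 0 stationarity would force x = mu_x/2 >= 0, y = mu_y/2 >= 0 with mu_x*x = mu_y*y = 0, i.e. x = y = 0: contradiction. Hence mu > 0 and 3x + y = 30 is active.
Try x > 0, y > 0 (so mu_x = mu_y = 0): x = 3*mu/2, y = 1*mu/2
Substitute: 3*(3*mu/2) + 1*(1*mu/2) = 30
  mu*10/2 = 30 => mu = 6
x* = 9 > 0, y* = 3 > 0, consistent with mu_x = mu_y = 0.
f is convex and the constraints are linear, so this KKT point is the global minimum.
f* = 90
Active constraints: 3x + y >= 30 (holds with equality, mu = 6 > 0); x >= 0 and y >= 0 are inactive (mu_x = mu_y = 0).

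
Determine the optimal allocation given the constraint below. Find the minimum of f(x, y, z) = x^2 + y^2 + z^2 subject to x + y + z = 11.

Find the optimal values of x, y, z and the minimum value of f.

Using Lagrange multipliers on f = x^2 + y^2 + z^2 with constraint x + y + z = 11:
Conditions: 2*1*x = lambda, 2*1*y = lambda, 2*1*z = lambda
So x = lambda/2, y = lambda/2, z = lambda/2
Substituting into constraint: lambda * (3/2) = 11
lambda = 22/3
x = 11/3, y = 11/3, z = 11/3
Minimum value = 121/3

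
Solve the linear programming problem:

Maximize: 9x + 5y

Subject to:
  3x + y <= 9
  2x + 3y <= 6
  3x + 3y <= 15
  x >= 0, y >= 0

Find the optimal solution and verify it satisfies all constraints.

Feasible vertices: (0, 0), (0, 2), (3, 0)
Objective 9x + 5y at each vertex:
  (0, 0): 0
  (0, 2): 10
  (3, 0): 27
Maximum is 27 at (3, 0).
Verify constraints at (x, y) = (3, 0):
  3*3 + 1*0 = 9 <= 9 (active)
  2*3 + 3*0 = 6 <= 6 (active)
  3*3 + 3*0 = 9 <= 15
  x = 3 >= 0, y = 0 >= 0. All constraints satisfied.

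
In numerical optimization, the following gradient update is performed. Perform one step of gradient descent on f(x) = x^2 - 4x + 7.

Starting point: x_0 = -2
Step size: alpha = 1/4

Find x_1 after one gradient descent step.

f(x) = x^2 - 4x + 7
f'(x) = 2x - 4
f'(-2) = 2*-2 + (-4) = -8
x_1 = x_0 - alpha * f'(x_0) = -2 - 1/4 * -8 = 0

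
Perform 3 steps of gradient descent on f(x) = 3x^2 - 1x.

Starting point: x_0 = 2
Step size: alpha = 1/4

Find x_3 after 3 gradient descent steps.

f(x) = 3x^2 - 1x, f'(x) = 6x + (-1)
Step 1: f'(2) = 11, x_1 = 2 - 1/4 * 11 = -3/4
Step 2: f'(-3/4) = -11/2, x_2 = -3/4 - 1/4 * -11/2 = 5/8
Step 3: f'(5/8) = 11/4, x_3 = 5/8 - 1/4 * 11/4 = -1/16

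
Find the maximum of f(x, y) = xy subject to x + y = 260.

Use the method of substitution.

Substitute y = 260 - x into f(x,y) = xy:
g(x) = x(260 - x) = 260x - x^2
g'(x) = 260 - 2x = 0  =>  x = 130
y = 260 - 130 = 130
Maximum value = 130 * 130 = 16900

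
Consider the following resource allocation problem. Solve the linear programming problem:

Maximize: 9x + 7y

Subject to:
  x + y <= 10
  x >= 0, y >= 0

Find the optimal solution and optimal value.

The feasible region has vertices at [(0, 0), (10, 0), (0, 10)].
Checking objective 9x + 7y at each vertex:
  (0, 0): 9*0 + 7*0 = 0
  (10, 0): 9*10 + 7*0 = 90
  (0, 10): 9*0 + 7*10 = 70
Maximum is 90 at (10, 0).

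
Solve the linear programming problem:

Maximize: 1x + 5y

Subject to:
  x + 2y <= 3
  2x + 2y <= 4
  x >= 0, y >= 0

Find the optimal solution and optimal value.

Feasible vertices: (0, 0), (0, 3/2), (1, 1), (2, 0)
Objective 1x + 5y at each:
  (0, 0): 0
  (0, 3/2): 15/2
  (1, 1): 6
  (2, 0): 2
Maximum is 15/2 at (0, 3/2).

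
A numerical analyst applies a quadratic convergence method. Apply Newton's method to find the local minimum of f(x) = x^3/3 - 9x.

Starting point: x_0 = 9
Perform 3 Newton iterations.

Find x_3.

f(x) = x^3/3 - 9x
f'(x) = x^2 - 9, f''(x) = 2x
Newton update: x_{n+1} = x_n - (x_n^2 - 9)/(2*x_n)
Step 1: x_0 = 9, f'=72, f''=18, x_1 = 5
Step 2: x_1 = 5, f'=16, f''=10, x_2 = 17/5
Step 3: x_2 = 17/5, f'=64/25, f''=34/5, x_3 = 257/85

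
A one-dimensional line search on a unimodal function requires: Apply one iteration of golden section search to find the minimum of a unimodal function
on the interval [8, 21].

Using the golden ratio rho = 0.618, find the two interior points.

Golden section search on [8, 21].
Golden ratio rho = 0.618 (approx).
Interior points:
  x_1 = 8 + (1-0.618)*13 = 12.9660
  x_2 = 8 + 0.618*13 = 16.0340
Compare f(x_1) and f(x_2) to determine which subinterval to keep.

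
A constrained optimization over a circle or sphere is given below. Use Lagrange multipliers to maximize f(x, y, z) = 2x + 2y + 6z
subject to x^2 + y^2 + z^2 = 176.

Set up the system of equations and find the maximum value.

Lagrange conditions: 2 = 2*lambda*x, 2 = 2*lambda*y, 6 = 2*lambda*z
So x:2 = y:2 = z:6, i.e. x = 2t, y = 2t, z = 6t
Constraint: t^2*(2^2 + 2^2 + 6^2) = 176
  t^2 * 44 = 176  =>  t = sqrt(4)
Maximum = 2*2t + 2*2t + 6*6t = 44*sqrt(4) = 88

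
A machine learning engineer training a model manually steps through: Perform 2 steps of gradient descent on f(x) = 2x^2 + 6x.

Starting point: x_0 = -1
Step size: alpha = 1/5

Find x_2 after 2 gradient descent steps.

f(x) = 2x^2 + 6x, f'(x) = 4x + (6)
Step 1: f'(-1) = 2, x_1 = -1 - 1/5 * 2 = -7/5
Step 2: f'(-7/5) = 2/5, x_2 = -7/5 - 1/5 * 2/5 = -37/25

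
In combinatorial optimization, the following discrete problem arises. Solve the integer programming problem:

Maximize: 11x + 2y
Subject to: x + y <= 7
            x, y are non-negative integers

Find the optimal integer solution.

Objective: 11x + 2y, constraint: x + y <= 7
Coefficient of x is 11 >= coefficient of y is 2, so allocate the entire budget to x.
Optimal: x = 7, y = 0, value = 77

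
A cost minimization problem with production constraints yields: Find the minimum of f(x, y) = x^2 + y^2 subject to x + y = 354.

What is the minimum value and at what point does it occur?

Substitute y = 354 - x into f(x,y) = x^2 + y^2:
g(x) = x^2 + (354 - x)^2 = 2x^2 - 708x + 125316
g'(x) = 4x - 708 = 0  =>  x = 177
y = 354 - 177 = 177
Minimum value = 177^2 + 177^2 = 62658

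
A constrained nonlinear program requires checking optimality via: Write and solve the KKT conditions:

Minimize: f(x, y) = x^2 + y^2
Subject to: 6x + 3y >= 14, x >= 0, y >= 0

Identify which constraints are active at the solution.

KKT conditions for min x^2 + y^2 s.t. 6x + 3y >= 14, x >= 0, y >= 0:
Stationarity: 2x = mu*6 + mu_x, 2y = mu*3 + mu_y, with mu, mu_x, mu_y >= 0
Complementary slackness: mu*(6x + 3y - 14) = 0, mu_x*x = 0, mu_y*y = 0
(0, 0) is infeasible (6*0 + 3*0 < 14), so if mu = 0 stationarity would force x = mu_x/2 >= 0, y = mu_y/2 >= 0 with mu_x*x = mu_y*y = 0, i.e. x = y = 0: contradiction. Hence mu > 0 and 6x + 3y = 14 is active.
Try x > 0, y > 0 (so mu_x = mu_y = 0): x = 6*mu/2, y = 3*mu/2
Substitute: 6*(6*mu/2) + 3*(3*mu/2) = 14
  mu*45/2 = 14 => mu = 28/45
x* = 28/15 > 0, y* = 14/15 > 0, consistent with mu_x = mu_y = 0.
f is convex and the constraints are linear, so this KKT point is the global minimum.
f* = 196/45
Active constraints: 6x + 3y >= 14 (holds with equality, mu = 28/45 > 0); x >= 0 and y >= 0 are inactive (mu_x = mu_y = 0).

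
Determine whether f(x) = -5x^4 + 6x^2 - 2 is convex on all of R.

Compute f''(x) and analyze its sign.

f(x) = -5x^4 + 6x^2 - 2
f'(x) = -20x^3 + 12x
f''(x) = -60x^2 + 12
f''(x) = -60x^2 + 12 -> -inf as |x| -> inf
Therefore, f is not globally convex on R.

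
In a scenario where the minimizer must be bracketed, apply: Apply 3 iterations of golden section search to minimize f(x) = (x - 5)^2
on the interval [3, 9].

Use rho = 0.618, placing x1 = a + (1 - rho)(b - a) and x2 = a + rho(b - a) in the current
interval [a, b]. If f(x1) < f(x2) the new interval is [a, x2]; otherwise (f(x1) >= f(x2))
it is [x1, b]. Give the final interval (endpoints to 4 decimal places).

Golden section search for min of f(x) = (x - 5)^2 on [3, 9].
Each step: x1 = a + (1 - rho)(b - a), x2 = a + rho(b - a); if f(x1) < f(x2) keep [a, x2], otherwise keep [x1, b].
Step 1: [3.0000, 9.0000], x1=5.2920 (f=0.0853), x2=6.7080 (f=2.9173); f(x1) < f(x2) => keep [3.0000, 6.7080]
Step 2: [3.0000, 6.7080], x1=4.4165 (f=0.3405), x2=5.2915 (f=0.0850); f(x1) > f(x2) => keep [4.4165, 6.7080]
Step 3: [4.4165, 6.7080], x1=5.2918 (f=0.0852), x2=5.8326 (f=0.6933); f(x1) < f(x2) => keep [4.4165, 5.8326]
Final interval: [4.4165, 5.8326]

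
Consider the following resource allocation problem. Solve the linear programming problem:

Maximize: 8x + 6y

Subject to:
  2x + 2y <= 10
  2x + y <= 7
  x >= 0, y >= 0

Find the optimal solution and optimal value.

Feasible vertices: (0, 0), (0, 5), (2, 3), (7/2, 0)
Objective 8x + 6y at each:
  (0, 0): 0
  (0, 5): 30
  (2, 3): 34
  (7/2, 0): 28
Maximum is 34 at (2, 3).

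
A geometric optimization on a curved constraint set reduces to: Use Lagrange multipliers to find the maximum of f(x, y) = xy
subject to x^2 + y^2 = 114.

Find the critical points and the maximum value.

Lagrange conditions: y = 2*lambda*x and x = 2*lambda*y
If x = 0 then y = 0, violating the constraint, so x, y != 0.
Dividing: y/x = x/y => x^2 = y^2 => y = x or y = -x
Constraint: 2x^2 = 114 => x^2 = 57 => x = +/-sqrt(57)
Critical points: (sqrt(57), sqrt(57)), (-sqrt(57), -sqrt(57)), (sqrt(57), -sqrt(57)), (-sqrt(57), sqrt(57))
  y = x:  xy = x^2 = 57  at (sqrt(57), sqrt(57)) and (-sqrt(57), -sqrt(57))
  y = -x: xy = -x^2 = -57 at (sqrt(57), -sqrt(57)) and (-sqrt(57), sqrt(57))
Maximum xy = 57 at (sqrt(57), sqrt(57)) and (-sqrt(57), -sqrt(57))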